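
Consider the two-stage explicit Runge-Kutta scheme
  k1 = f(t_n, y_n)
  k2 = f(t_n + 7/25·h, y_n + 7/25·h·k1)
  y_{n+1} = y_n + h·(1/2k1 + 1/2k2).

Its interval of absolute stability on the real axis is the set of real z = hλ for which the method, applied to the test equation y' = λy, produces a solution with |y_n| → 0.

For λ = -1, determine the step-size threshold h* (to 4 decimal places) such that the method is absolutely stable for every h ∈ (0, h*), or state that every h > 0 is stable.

(-7.1429,0); λ=-1 ⇒ h* = (50/7)/1 = 7.1429.

On y'=λy, z=hλ:
  k1=λy_n ⇒ h·k1=z·y_n;  k2=λ(1+7/25z)y_n ⇒ h·k2=z(1+7/25z)y_n
  y_{n+1}/y_n = 1 + 1/2z + 1/2z(1+7/25z) = 1 + z + 7/50z²
  ⇒ R(z) = 1 + z + 7/50z².

Need |R(x)|<1, x<0.
x=-1.55: |R|=0.2136
R=1: x+7/50x²=0 ⇒ x=−50/7=-7.1429; min R=1−1/(4·7/50)=-0.7857>−1
Confirm numerically:
  x=-6.406: |R|=0.33916 <1
  x=-6.325: |R|=0.27579 <1
  x=-5.031: |R|=0.48747 <1
  x=-7.662: |R|=1.55687 >1
  x=-7.180: |R|=1.03734 >1
Stable set (-7.1429, 0).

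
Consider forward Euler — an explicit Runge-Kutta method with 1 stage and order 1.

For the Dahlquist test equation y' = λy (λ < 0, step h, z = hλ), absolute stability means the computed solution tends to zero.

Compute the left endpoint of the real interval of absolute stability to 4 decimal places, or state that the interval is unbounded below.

Test eqn y'=λy, z=hλ:
  order 1, 1-stage ⇒ R(z)=1+z
  (e.g. R(-1.22)=-0.22000, |R|=0.22000)

Solve |R(x)|<1 on ℝ⁻.
x=-1.22: |R|=0.2200
|R(-1.28)|=0.2800 |R(-0.97)|=0.0300 |R(-0.82)|=0.1800
Bisect:
  x_lo=-2.6610 |R|=1.6610  x_hi=-0.3475 |R|=0.6525
  mid=-1.50427 |R|=0.50427 →hi
  mid=-2.08263 |R|=1.08263 →lo
  mid=-1.79345 |R|=0.79345 →hi
  mid=-1.93804 |R|=0.93804 →hi
  mid=-2.01033 |R|=1.01033 →lo
  mid=-1.97419 |R|=0.97419 →hi
  mid=-1.99226 |R|=0.99226 →hi
  ...
  [-2.00003,-1.99989] ⇒ x*=-2.0000
Stable set (-2.0000, 0).

left endpoint -2.0000.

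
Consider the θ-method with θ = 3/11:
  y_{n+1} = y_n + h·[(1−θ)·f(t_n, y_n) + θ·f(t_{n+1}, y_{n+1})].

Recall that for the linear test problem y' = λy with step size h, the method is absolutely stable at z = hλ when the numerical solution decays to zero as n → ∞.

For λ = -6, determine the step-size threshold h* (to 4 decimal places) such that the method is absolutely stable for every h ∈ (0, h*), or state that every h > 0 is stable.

Test eqn y'=λy, z=hλ:
  y_{n+1} = y_n + z·[8/11·y_n + 3/11·y_{n+1}] ⇒ (1 − 3/11z)y_{n+1} = (1 + 8/11z)y_n
  Hence R(z) = (1 + 8/11z)/(1 − 3/11z).

Boundary: |R(x)|=1, x<0.
x=-0.3: |R|=0.7227
R=−1: 1+8/11x = −1+3/11x ⇒ -5/11x=2 ⇒ x=2/(-5/11)=-4.4000
Confirm numerically:
  x=-4.367: |R|=0.99315 <1
  x=-3.978: |R|=0.90800 <1
  x=-3.903: |R|=0.89057 <1
  x=-4.978: |R|=1.11144 >1
  x=-4.804: |R|=1.07949 >1
  x=-4.682: |R|=1.05630 >1
So |R|<1 on (-4.4000, 0).

(-4.4000,0); λ=-6 ⇒ h* = (22/5)/6 = 0.7333.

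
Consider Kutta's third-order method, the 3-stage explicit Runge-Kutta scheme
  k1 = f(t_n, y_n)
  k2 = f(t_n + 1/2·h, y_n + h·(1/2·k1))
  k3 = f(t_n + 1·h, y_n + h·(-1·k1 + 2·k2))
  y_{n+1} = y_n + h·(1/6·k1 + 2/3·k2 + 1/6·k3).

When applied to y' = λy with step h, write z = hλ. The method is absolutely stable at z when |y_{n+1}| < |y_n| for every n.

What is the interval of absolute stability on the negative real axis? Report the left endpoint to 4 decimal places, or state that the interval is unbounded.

z∈(-2.5127,0).

Test eqn y'=λy, z=hλ:
  order 3, 3-stage ⇒ R(z)=1+z+z^2/2+z^3/6
  (e.g. R(-1.13)=0.26797, |R|=0.26797)

Boundary: |R(x)|=1, x<0.
x=-1.13: |R|=0.2680
|R(-2.68)|=1.2969 |R(-2.28)|=0.6562 |R(-0.85)|=0.4089
Bisect:
  x_lo=-3.1754 |R|=2.4702  x_hi=-0.0777 |R|=0.9253
  mid=-1.62655 |R|=0.02093 →hi
  mid=-2.40099 |R|=0.82546 →hi
  mid=-2.78820 |R|=1.51379 →lo
  mid=-2.59459 |R|=1.13974 →lo
  mid=-2.49779 |R|=0.97558 →hi
  mid=-2.54619 |R|=1.05585 →lo
  mid=-2.52199 |R|=1.01527 →lo
  ...
  [-2.51292,-2.51273] ⇒ x*=-2.5127
Stable set (-2.5127, 0).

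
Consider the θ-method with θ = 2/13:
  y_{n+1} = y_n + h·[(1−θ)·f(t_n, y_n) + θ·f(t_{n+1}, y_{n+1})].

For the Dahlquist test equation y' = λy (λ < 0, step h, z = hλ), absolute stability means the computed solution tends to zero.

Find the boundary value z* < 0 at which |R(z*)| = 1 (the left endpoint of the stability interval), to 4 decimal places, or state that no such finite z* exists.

With y'=λy (z=hλ):
  y_{n+1} = y_n + z·[11/13·y_n + 2/13·y_{n+1}] ⇒ (1 − 2/13z)y_{n+1} = (1 + 11/13z)y_n
  R(z) = (1 + 11/13z)/(1 − 2/13z).

Need |R(x)|<1, x<0.
x=-0.33: |R|=0.6859
R=−1: 1+11/13x = −1+2/13x ⇒ -9/13x=2 ⇒ x=2/(-9/13)=-2.8889
Confirm numerically:
  x=-2.744: |R|=0.92947 <1
  x=-1.821: |R|=0.42249 <1
  x=-1.665: |R|=0.32547 <1
  x=-3.092: |R|=1.09529 >1
  x=-2.974: |R|=1.04043 >1
Interval (-2.8889, 0).

z* = -2.8889.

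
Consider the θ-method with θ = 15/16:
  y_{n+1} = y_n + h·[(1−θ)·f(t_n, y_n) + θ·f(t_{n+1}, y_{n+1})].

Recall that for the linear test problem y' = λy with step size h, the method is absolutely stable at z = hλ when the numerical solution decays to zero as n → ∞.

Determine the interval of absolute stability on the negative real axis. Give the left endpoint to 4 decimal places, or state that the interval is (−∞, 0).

With y'=λy (z=hλ):
  y_{n+1} = y_n + z·[1/16·y_n + 15/16·y_{n+1}] ⇒ (1 − 15/16z)y_{n+1} = (1 + 1/16z)y_n
  Hence R(z) = (1 + 1/16z)/(1 − 15/16z).

Solve |R(x)|<1 on ℝ⁻.
x=-0.76: |R|=0.5562
x=-2: |R|=0.3043
x=-10: |R|=0.0361
x=-100: |R|=0.0554
θ=15/16≥1/2 ⇒ |1+1/16x|<|1−15/16x| ∀x<0 ⇒ stable on all of ℝ⁻.

unbounded; (−∞, 0).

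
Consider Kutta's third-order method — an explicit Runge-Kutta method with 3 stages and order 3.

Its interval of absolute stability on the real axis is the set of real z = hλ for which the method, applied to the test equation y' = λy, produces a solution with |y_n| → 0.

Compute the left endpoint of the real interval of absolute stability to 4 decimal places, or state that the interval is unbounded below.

z* = -2.5127.

On y'=λy, z=hλ:
  order 3, 3-stage ⇒ R(z)=1+z+z^2/2+z^3/6
  (e.g. R(-1.18)=0.24236, |R|=0.24236)

Boundary: |R(x)|=1, x<0.
x=-1.18: |R|=0.2424
|R(-1.32)|=0.1679 |R(-0.9)|=0.3835 |R(-0.71)|=0.4824
Bisect:
  x_lo=-2.9343 |R|=1.8401  x_hi=-0.2410 |R|=0.7857
  mid=-1.58767 |R|=0.00567 →hi
  mid=-2.26100 |R|=0.63136 →hi
  mid=-2.59767 |R|=1.14518 →lo
  mid=-2.42933 |R|=0.86802 →hi
  mid=-2.51350 |R|=1.00124 →lo
  mid=-2.47142 |R|=0.93333 →hi
  mid=-2.49246 |R|=0.96695 →hi
  mid=-2.50298 |R|=0.98401 →hi
  mid=-2.50824 |R|=0.99261 →hi
  mid=-2.51087 |R|=0.99692 →hi
  ...
  [-2.51284,-2.51268] ⇒ x*=-2.5127
Interval (-2.5127, 0).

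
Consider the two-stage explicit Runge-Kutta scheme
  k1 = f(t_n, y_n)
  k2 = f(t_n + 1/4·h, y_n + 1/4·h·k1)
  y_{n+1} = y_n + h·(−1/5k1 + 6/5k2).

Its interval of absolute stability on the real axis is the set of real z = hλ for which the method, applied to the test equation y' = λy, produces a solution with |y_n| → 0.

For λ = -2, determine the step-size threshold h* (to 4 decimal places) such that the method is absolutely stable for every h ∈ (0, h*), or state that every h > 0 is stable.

(-3.3333,0); λ=-2 ⇒ h* = (10/3)/2 = 1.6667.

On y'=λy, z=hλ:
  k1=λy_n ⇒ h·k1=z·y_n;  k2=λ(1+1/4z)y_n ⇒ h·k2=z(1+1/4z)y_n
  y_{n+1}/y_n = 1 − 1/5z + 6/5z(1+1/4z) = 1 + z + 3/10z²
  so R(z) = 1 + z + 3/10z².

Find x<0 with |R(x)|<1.
x=-1.04: |R|=0.2845
R=1: x+3/10x²=0 ⇒ x=−10/3=-3.3333; min R=1−1/(4·3/10)=0.1667>−1
Confirm numerically:
  x=-2.572: |R|=0.41256 <1
  x=-2.401: |R|=0.32844 <1
  x=-1.420: |R|=0.18492 <1
  x=-3.892: |R|=1.65230 >1
  x=-3.833: |R|=1.57457 >1
  x=-3.633: |R|=1.32661 >1
Stable set (-3.3333, 0).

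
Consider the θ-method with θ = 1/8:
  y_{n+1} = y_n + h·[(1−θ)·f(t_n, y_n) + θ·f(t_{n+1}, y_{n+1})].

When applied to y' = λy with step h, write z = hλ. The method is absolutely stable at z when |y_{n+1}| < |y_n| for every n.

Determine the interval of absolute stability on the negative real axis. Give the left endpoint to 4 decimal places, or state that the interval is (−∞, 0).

(-2.6667, 0).

Set f=λy, z=hλ:
  y_{n+1} = y_n + z·[7/8·y_n + 1/8·y_{n+1}] ⇒ (1 − 1/8z)y_{n+1} = (1 + 7/8z)y_n
  ⇒ R(z) = (1 + 7/8z)/(1 − 1/8z).

Need |R(x)|<1, x<0.
x=-1.17: |R|=0.0207
R=−1: 1+7/8x = −1+1/8x ⇒ -3/4x=2 ⇒ x=2/(-3/4)=-2.6667
Confirm numerically:
  x=-2.498: |R|=0.90360 <1
  x=-1.506: |R|=0.26741 <1
  x=-1.241: |R|=0.07434 <1
  x=-1.078: |R|=0.05001 <1
  x=-3.099: |R|=1.23371 >1
  x=-2.942: |R|=1.15098 >1
Stable set (-2.6667, 0).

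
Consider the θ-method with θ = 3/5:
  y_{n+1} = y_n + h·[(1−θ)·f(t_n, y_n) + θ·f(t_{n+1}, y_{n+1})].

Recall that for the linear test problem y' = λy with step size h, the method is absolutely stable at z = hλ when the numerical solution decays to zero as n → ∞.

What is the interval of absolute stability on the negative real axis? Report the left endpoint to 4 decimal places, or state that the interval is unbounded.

With y'=λy (z=hλ):
  y_{n+1} = y_n + z·[2/5·y_n + 3/5·y_{n+1}] ⇒ (1 − 3/5z)y_{n+1} = (1 + 2/5z)y_n
  R(z) = (1 + 2/5z)/(1 − 3/5z).

Boundary: |R(x)|=1, x<0.
x=-0.62: |R|=0.5481
x=-2: |R|=0.0909
x=-10: |R|=0.4286
x=-100: |R|=0.6393
θ=3/5≥1/2 ⇒ |1+2/5x|<|1−3/5x| ∀x<0 ⇒ stable on all of ℝ⁻.

interval (−∞, 0).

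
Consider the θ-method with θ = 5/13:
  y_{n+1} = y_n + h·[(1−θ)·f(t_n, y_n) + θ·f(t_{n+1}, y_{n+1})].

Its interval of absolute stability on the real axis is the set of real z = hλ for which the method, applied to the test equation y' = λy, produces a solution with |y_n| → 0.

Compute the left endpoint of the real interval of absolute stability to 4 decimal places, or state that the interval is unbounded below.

left endpoint -8.6667.

With y'=λy (z=hλ):
  y_{n+1} = y_n + z·[8/13·y_n + 5/13·y_{n+1}] ⇒ (1 − 5/13z)y_{n+1} = (1 + 8/13z)y_n
  ⇒ R(z) = (1 + 8/13z)/(1 − 5/13z).

Solve |R(x)|<1 on ℝ⁻.
x=-1.37: |R|=0.1028
R=−1: 1+8/13x = −1+5/13x ⇒ -3/13x=2 ⇒ x=2/(-3/13)=-8.6667
Confirm numerically:
  x=-5.772: |R|=0.79255 <1
  x=-4.842: |R|=0.69164 <1
  x=-4.140: |R|=0.59703 <1
  x=-4.117: |R|=0.59360 <1
  x=-9.112: |R|=1.02281 >1
  x=-8.900: |R|=1.01217 >1
  x=-8.899: |R|=1.01212 >1
So |R|<1 on (-8.6667, 0).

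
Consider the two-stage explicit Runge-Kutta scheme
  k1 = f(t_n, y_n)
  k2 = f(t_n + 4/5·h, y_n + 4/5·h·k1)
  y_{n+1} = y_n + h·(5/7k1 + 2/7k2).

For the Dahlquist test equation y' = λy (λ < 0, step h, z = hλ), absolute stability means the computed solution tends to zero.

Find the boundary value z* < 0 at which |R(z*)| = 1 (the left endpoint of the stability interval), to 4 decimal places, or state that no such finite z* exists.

left endpoint -4.3750.

On y'=λy, z=hλ:
  k1=λy_n ⇒ h·k1=z·y_n;  k2=λ(1+4/5z)y_n ⇒ h·k2=z(1+4/5z)y_n
  y_{n+1}/y_n = 1 + 5/7z + 2/7z(1+4/5z) = 1 + z + 8/35z²
  so R(z) = 1 + z + 8/35z².

Need |R(x)|<1, x<0.
x=-0.49: |R|=0.5649
R=1: x+8/35x²=0 ⇒ x=−35/8=-4.3750; min R=1−1/(4·8/35)=-0.0938>−1
Confirm numerically:
  x=-4.224: |R|=0.85421 <1
  x=-3.010: |R|=0.06088 <1
  x=-2.602: |R|=0.05448 <1
  x=-4.933: |R|=1.62917 >1
  x=-4.765: |R|=1.42477 >1
So |R|<1 on (-4.3750, 0).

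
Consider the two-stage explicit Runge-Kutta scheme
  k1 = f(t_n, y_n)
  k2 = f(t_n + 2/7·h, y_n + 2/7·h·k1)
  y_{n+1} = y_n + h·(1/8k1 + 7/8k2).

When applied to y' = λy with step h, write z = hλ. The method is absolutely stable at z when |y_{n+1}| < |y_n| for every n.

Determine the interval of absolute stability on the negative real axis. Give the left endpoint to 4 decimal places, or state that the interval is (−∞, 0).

Set f=λy, z=hλ:
  k1=λy_n ⇒ h·k1=z·y_n;  k2=λ(1+2/7z)y_n ⇒ h·k2=z(1+2/7z)y_n
  y_{n+1}/y_n = 1 + 1/8z + 7/8z(1+2/7z) = 1 + z + 1/4z²
  ⇒ R(z) = 1 + z + 1/4z².

Find x<0 with |R(x)|<1.
x=-0.95: |R|=0.2756
R=1: x+1/4x²=0 ⇒ x=−4=-4.0000; min R=1−1/(4·1/4)=0.0000>−1
Confirm numerically:
  x=-3.939: |R|=0.93993 <1
  x=-3.762: |R|=0.77616 <1
  x=-3.641: |R|=0.67322 <1
  x=-3.418: |R|=0.50268 <1
  x=-4.496: |R|=1.55750 >1
  x=-4.033: |R|=1.03327 >1
Stable set (-4.0000, 0).

(-4.0000, 0).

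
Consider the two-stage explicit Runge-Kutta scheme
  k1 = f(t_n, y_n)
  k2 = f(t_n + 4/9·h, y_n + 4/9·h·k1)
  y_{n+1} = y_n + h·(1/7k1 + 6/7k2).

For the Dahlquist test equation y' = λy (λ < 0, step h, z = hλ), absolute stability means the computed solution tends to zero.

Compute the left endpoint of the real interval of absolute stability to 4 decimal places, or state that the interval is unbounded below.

z* = -2.6250.

With y'=λy (z=hλ):
  k1=λy_n ⇒ h·k1=z·y_n;  k2=λ(1+4/9z)y_n ⇒ h·k2=z(1+4/9z)y_n
  y_{n+1}/y_n = 1 + 1/7z + 6/7z(1+4/9z) = 1 + z + 8/21z²
  ⇒ R(z) = 1 + z + 8/21z².

Solve |R(x)|<1 on ℝ⁻.
x=-0.73: |R|=0.4730
R=1: x+8/21x²=0 ⇒ x=−21/8=-2.6250; min R=1−1/(4·8/21)=0.3438>−1
Confirm numerically:
  x=-2.599: |R|=0.97426 <1
  x=-2.134: |R|=0.60084 <1
  x=-1.929: |R|=0.48854 <1
  x=-3.122: |R|=1.59110 >1
  x=-2.918: |R|=1.32570 >1
Stable set (-2.6250, 0).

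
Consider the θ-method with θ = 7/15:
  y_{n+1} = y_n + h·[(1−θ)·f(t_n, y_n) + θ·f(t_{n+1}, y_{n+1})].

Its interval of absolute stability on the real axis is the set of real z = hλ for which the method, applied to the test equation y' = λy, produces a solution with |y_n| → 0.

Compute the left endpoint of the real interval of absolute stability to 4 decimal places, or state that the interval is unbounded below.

z* = -30.0000.

With y'=λy (z=hλ):
  y_{n+1} = y_n + z·[8/15·y_n + 7/15·y_{n+1}] ⇒ (1 − 7/15z)y_{n+1} = (1 + 8/15z)y_n
  ⇒ R(z) = (1 + 8/15z)/(1 − 7/15z).

Find x<0 with |R(x)|<1.
x=-0.56: |R|=0.5560
R=−1: 1+8/15x = −1+7/15x ⇒ -1/15x=2 ⇒ x=2/(-1/15)=-30.0000
Confirm numerically:
  x=-20.509: |R|=0.94014 <1
  x=-19.763: |R|=0.93324 <1
  x=-17.675: |R|=0.91116 <1
  x=-12.546: |R|=0.83025 <1
  x=-30.137: |R|=1.00061 >1
  x=-30.135: |R|=1.00060 >1
Stable set (-30.0000, 0).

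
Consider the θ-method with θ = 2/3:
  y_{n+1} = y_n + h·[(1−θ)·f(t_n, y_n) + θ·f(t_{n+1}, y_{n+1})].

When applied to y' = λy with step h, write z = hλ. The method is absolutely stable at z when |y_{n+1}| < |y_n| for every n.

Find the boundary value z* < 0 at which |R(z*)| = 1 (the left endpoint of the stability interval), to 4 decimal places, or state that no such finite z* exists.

Set f=λy, z=hλ:
  y_{n+1} = y_n + z·[1/3·y_n + 2/3·y_{n+1}] ⇒ (1 − 2/3z)y_{n+1} = (1 + 1/3z)y_n
  so R(z) = (1 + 1/3z)/(1 − 2/3z).

Boundary: |R(x)|=1, x<0.
x=-1.51: |R|=0.2475
x=-2: |R|=0.1429
x=-10: |R|=0.3043
x=-100: |R|=0.4778
θ=2/3≥1/2 ⇒ |1+1/3x|<|1−2/3x| ∀x<0 ⇒ unbounded interval.

interval (−∞, 0).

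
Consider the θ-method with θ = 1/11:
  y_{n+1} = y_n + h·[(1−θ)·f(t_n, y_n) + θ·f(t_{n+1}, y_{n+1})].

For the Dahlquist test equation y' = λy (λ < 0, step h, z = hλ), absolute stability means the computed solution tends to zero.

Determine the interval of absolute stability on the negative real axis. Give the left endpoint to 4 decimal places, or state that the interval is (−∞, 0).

z∈(-2.4444,0).

On y'=λy, z=hλ:
  y_{n+1} = y_n + z·[10/11·y_n + 1/11·y_{n+1}] ⇒ (1 − 1/11z)y_{n+1} = (1 + 10/11z)y_n
  so R(z) = (1 + 10/11z)/(1 − 1/11z).

Boundary: |R(x)|=1, x<0.
x=-0.37: |R|=0.6420
R=−1: 1+10/11x = −1+1/11x ⇒ -9/11x=2 ⇒ x=2/(-9/11)=-2.4444
Confirm numerically:
  x=-2.236: |R|=0.85827 <1
  x=-2.008: |R|=0.69803 <1
  x=-1.236: |R|=0.11115 <1
  x=-1.101: |R|=0.00083 <1
  x=-2.678: |R|=1.15368 >1
  x=-2.540: |R|=1.06352 >1
Interval (-2.4444, 0).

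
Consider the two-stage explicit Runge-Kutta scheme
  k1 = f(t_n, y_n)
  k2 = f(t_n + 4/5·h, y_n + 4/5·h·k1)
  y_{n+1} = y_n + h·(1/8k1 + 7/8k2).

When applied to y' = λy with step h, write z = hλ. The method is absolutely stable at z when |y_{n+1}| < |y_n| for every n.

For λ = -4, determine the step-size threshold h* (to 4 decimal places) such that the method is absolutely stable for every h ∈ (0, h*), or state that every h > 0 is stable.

(-1.4286,0); λ=-4 ⇒ h* = (10/7)/4 = 0.3571.

On y'=λy, z=hλ:
  k1=λy_n ⇒ h·k1=z·y_n;  k2=λ(1+4/5z)y_n ⇒ h·k2=z(1+4/5z)y_n
  y_{n+1}/y_n = 1 + 1/8z + 7/8z(1+4/5z) = 1 + z + 7/10z²
  so R(z) = 1 + z + 7/10z².

Solve |R(x)|<1 on ℝ⁻.
x=-0.77: |R|=0.6450
R=1: x+7/10x²=0 ⇒ x=−10/7=-1.4286; min R=1−1/(4·7/10)=0.6429>−1
Confirm numerically:
  x=-1.196: |R|=0.80529 <1
  x=-1.058: |R|=0.72555 <1
  x=-1.000: |R|=0.70000 <1
  x=-0.664: |R|=0.64463 <1
  x=-1.659: |R|=1.26760 >1
  x=-1.563: |R|=1.14708 >1
Interval (-1.4286, 0).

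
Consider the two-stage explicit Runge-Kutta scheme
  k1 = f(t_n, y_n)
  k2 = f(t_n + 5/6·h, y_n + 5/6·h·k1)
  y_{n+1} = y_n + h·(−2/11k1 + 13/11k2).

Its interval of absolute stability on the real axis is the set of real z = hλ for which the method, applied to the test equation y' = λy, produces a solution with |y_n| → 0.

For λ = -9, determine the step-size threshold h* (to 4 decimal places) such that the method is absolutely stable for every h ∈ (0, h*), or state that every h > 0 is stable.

Set f=λy, z=hλ:
  k1=λy_n ⇒ h·k1=z·y_n;  k2=λ(1+5/6z)y_n ⇒ h·k2=z(1+5/6z)y_n
  y_{n+1}/y_n = 1 − 2/11z + 13/11z(1+5/6z) = 1 + z + 65/66z²
  ⇒ R(z) = 1 + z + 65/66z².

Solve |R(x)|<1 on ℝ⁻.
x=-0.35: |R|=0.7706
R=1: x+65/66x²=0 ⇒ x=−66/65=-1.0154; min R=1−1/(4·65/66)=0.7462>−1
Confirm numerically:
  x=-0.852: |R|=0.86291 <1
  x=-0.614: |R|=0.75728 <1
  x=-0.506: |R|=0.74616 <1
  x=-1.255: |R|=1.29616 >1
  x=-1.245: |R|=1.28154 >1
Stable set (-1.0154, 0).

(-1.0154,0); λ=-9 ⇒ h* = (66/65)/9 = 0.1128.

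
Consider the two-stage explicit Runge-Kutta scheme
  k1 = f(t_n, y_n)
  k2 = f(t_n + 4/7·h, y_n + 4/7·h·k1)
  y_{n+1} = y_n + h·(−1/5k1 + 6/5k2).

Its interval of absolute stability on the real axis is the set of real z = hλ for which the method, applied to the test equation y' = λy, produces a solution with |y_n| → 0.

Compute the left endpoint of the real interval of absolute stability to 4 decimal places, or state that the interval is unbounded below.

z* = -1.4583.

On y'=λy, z=hλ:
  k1=λy_n ⇒ h·k1=z·y_n;  k2=λ(1+4/7z)y_n ⇒ h·k2=z(1+4/7z)y_n
  y_{n+1}/y_n = 1 − 1/5z + 6/5z(1+4/7z) = 1 + z + 24/35z²
  ⇒ R(z) = 1 + z + 24/35z².

Find x<0 with |R(x)|<1.
x=-1.54: |R|=1.0862
R=1: x+24/35x²=0 ⇒ x=−35/24=-1.4583; min R=1−1/(4·24/35)=0.6354>−1
Confirm numerically:
  x=-0.779: |R|=0.63712 <1
  x=-0.756: |R|=0.63591 <1
  x=-0.736: |R|=0.63545 <1
  x=-0.697: |R|=0.63613 <1
  x=-1.748: |R|=1.34720 >1
  x=-1.739: |R|=1.33468 >1
Interval (-1.4583, 0).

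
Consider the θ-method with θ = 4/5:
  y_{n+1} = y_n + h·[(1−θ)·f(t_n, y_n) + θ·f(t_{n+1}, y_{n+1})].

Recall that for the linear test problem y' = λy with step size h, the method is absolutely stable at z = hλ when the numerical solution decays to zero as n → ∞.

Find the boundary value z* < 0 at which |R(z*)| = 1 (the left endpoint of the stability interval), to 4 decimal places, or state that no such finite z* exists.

On y'=λy, z=hλ:
  y_{n+1} = y_n + z·[1/5·y_n + 4/5·y_{n+1}] ⇒ (1 − 4/5z)y_{n+1} = (1 + 1/5z)y_n
  R(z) = (1 + 1/5z)/(1 − 4/5z).

Solve |R(x)|<1 on ℝ⁻.
x=-1.03: |R|=0.4353
x=-2: |R|=0.2308
x=-10: |R|=0.1111
x=-100: |R|=0.2346
θ=4/5≥1/2 ⇒ |1+1/5x|<|1−4/5x| ∀x<0 ⇒ interval (−∞,0).

(−∞, 0) — no finite endpoint.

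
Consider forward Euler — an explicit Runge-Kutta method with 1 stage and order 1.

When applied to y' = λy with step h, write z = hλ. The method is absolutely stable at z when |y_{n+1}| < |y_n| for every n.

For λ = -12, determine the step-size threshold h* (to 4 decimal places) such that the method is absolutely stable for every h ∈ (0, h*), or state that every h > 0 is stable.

On y'=λy, z=hλ:
  order 1, 1-stage ⇒ R(z)=1+z
  (e.g. R(-1.78)=-0.78000, |R|=0.78000)

Find x<0 with |R(x)|<1.
x=-1.78: |R|=0.7800
|R(-1.01)|=0.0100 |R(-0.92)|=0.0800 |R(-0.77)|=0.2300
Bisect:
  x_lo=-2.8596 |R|=1.8596  x_hi=-0.1398 |R|=0.8602
  mid=-1.49967 |R|=0.49967 →hi
  mid=-2.17963 |R|=1.17963 →lo
  mid=-1.83965 |R|=0.83965 →hi
  mid=-2.00964 |R|=1.00964 →lo
  mid=-1.92465 |R|=0.92465 →hi
  mid=-1.96714 |R|=0.96714 →hi
  mid=-1.98839 |R|=0.98839 →hi
  mid=-1.99902 |R|=0.99902 →hi
  ...
  [-2.00001,-1.99985] ⇒ x*=-2.0000
Interval (-2.0000, 0).

(-2.0000,0); λ=-12 ⇒ h* = 0.1667.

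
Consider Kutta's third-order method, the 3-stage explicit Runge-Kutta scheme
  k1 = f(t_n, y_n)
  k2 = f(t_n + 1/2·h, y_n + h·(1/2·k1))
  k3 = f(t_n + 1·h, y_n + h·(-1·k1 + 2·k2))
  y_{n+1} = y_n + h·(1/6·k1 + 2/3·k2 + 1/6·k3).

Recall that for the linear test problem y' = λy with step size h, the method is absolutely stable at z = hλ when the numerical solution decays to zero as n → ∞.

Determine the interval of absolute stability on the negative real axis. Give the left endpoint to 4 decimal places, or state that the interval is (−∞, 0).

With y'=λy (z=hλ):
  order 3, 3-stage ⇒ R(z)=1+z+z^2/2+z^3/6
  (e.g. R(-1.5)=0.06250, |R|=0.06250)

Need |R(x)|<1, x<0.
x=-1.5: |R|=0.0625
|R(-1.98)|=0.3135 |R(-1.92)|=0.2564 |R(-1.73)|=0.0965
Bisect:
  x_lo=-3.0464 |R|=2.1181  x_hi=-0.0554 |R|=0.9461
  mid=-1.55088 |R|=0.03003 →hi
  mid=-2.29862 |R|=0.68098 →hi
  mid=-2.67250 |R|=1.28264 →lo
  mid=-2.48556 |R|=0.95586 →hi
  mid=-2.57903 |R|=1.11235 →lo
  mid=-2.53229 |R|=1.03243 →lo
  mid=-2.50893 |R|=0.99373 →hi
  ...
  [-2.51276,-2.51258] ⇒ x*=-2.5127
Interval (-2.5127, 0).

(-2.5127, 0).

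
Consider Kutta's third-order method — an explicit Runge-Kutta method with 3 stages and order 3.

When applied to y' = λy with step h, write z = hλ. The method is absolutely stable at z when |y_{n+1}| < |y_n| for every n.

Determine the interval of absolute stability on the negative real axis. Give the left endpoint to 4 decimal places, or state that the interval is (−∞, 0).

(-2.5127, 0).

Set f=λy, z=hλ:
  order 3, 3-stage ⇒ R(z)=1+z+z^2/2+z^3/6
  (e.g. R(-0.55)=0.57352, |R|=0.57352)

Find x<0 with |R(x)|<1.
x=-0.55: |R|=0.5735
|R(-2.12)|=0.4608 |R(-1.9)|=0.2382 |R(-0.58)|=0.5557
Bisect:
  x_lo=-3.1266 |R|=2.3329  x_hi=-0.2811 |R|=0.7547
  mid=-1.70386 |R|=0.07671 →hi
  mid=-2.41524 |R|=0.84672 →hi
  mid=-2.77094 |R|=1.47781 →lo
  mid=-2.59309 |R|=1.13707 →lo
  mid=-2.50417 |R|=0.98595 →hi
  mid=-2.54863 |R|=1.05998 →lo
  mid=-2.52640 |R|=1.02259 →lo
  mid=-2.51528 |R|=1.00418 →lo
  ...
  [-2.51285,-2.51268] ⇒ x*=-2.5127
Stable set (-2.5127, 0).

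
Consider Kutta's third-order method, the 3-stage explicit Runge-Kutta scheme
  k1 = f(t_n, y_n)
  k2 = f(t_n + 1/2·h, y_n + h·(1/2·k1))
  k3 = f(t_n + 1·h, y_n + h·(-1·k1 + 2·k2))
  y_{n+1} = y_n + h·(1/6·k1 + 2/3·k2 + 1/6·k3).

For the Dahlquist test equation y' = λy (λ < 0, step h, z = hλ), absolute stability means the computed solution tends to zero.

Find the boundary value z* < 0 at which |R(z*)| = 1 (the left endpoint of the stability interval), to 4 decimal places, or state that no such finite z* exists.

left endpoint -2.5127.

Test eqn y'=λy, z=hλ:
  order 3, 3-stage ⇒ R(z)=1+z+z^2/2+z^3/6
  (e.g. R(-0.56)=0.56753, |R|=0.56753)

Solve |R(x)|<1 on ℝ⁻.
x=-0.56: |R|=0.5675
|R(-1.47)|=0.0810 |R(-0.73)|=0.4716 |R(-0.57)|=0.5616
Bisect:
  x_lo=-3.2740 |R|=2.7635  x_hi=-0.3713 |R|=0.6891
  mid=-1.82265 |R|=0.17078 →hi
  mid=-2.54833 |R|=1.05947 →lo
  mid=-2.18549 |R|=0.53709 →hi
  mid=-2.36691 |R|=0.77579 →hi
  mid=-2.45762 |R|=0.91163 →hi
  mid=-2.50298 |R|=0.98401 →hi
  mid=-2.52565 |R|=1.02135 →lo
  mid=-2.51431 |R|=1.00258 →lo
  mid=-2.50864 |R|=0.99327 →hi
  ...
  [-2.51290,-2.51272] ⇒ x*=-2.5127
Stable set (-2.5127, 0).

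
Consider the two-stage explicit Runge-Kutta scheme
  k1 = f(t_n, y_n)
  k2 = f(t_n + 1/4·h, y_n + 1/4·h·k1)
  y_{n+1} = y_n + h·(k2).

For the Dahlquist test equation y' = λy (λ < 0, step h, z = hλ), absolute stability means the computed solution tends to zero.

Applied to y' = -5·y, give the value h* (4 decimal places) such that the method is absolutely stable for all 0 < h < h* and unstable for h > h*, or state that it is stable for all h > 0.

(-4.0000,0); λ=-5 ⇒ h* = (4)/5 = 0.8000.

Set f=λy, z=hλ:
  k1=λy_n ⇒ h·k1=z·y_n;  k2=λ(1+1/4z)y_n ⇒ h·k2=z(1+1/4z)y_n
  y_{n+1}/y_n = 1 + z(1+1/4z) = 1 + z + 1/4z²
  Hence R(z) = 1 + z + 1/4z².

Solve |R(x)|<1 on ℝ⁻.
x=-1.06: |R|=0.2209
R=1: x+1/4x²=0 ⇒ x=−4=-4.0000; min R=1−1/(4·1/4)=0.0000>−1
Confirm numerically:
  x=-3.903: |R|=0.90535 <1
  x=-3.261: |R|=0.39753 <1
  x=-1.890: |R|=0.00302 <1
  x=-4.491: |R|=1.55127 >1
  x=-4.414: |R|=1.45685 >1
  x=-4.265: |R|=1.28256 >1
So |R|<1 on (-4.0000, 0).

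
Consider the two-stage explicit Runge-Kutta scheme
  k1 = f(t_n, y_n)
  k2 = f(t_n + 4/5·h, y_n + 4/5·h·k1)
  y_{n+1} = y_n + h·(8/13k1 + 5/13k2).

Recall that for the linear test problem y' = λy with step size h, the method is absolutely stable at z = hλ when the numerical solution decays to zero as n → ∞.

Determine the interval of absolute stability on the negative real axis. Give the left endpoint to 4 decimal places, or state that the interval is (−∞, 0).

Set f=λy, z=hλ:
  k1=λy_n ⇒ h·k1=z·y_n;  k2=λ(1+4/5z)y_n ⇒ h·k2=z(1+4/5z)y_n
  y_{n+1}/y_n = 1 + 8/13z + 5/13z(1+4/5z) = 1 + z + 4/13z²
  R(z) = 1 + z + 4/13z².

Need |R(x)|<1, x<0.
x=-1.2: |R|=0.2431
R=1: x+4/13x²=0 ⇒ x=−13/4=-3.2500; min R=1−1/(4·4/13)=0.1875>−1
Confirm numerically:
  x=-3.060: |R|=0.82111 <1
  x=-2.365: |R|=0.35599 <1
  x=-1.782: |R|=0.19508 <1
  x=-1.385: |R|=0.20522 <1
  x=-3.802: |R|=1.64576 >1
  x=-3.699: |R|=1.51103 >1
Interval (-3.2500, 0).

z∈(-3.2500,0).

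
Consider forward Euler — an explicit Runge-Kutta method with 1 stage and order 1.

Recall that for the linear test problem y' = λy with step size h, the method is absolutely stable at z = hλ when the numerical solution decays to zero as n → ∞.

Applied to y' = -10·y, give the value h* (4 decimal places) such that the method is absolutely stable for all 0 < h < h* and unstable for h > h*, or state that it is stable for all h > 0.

(-2.0000,0); λ=-10 ⇒ h* = 0.2000.

With y'=λy (z=hλ):
  order 1, 1-stage ⇒ R(z)=1+z
  (e.g. R(-0.39)=0.61000, |R|=0.61000)

Solve |R(x)|<1 on ℝ⁻.
x=-0.39: |R|=0.6100
|R(-1.55)|=0.5500 |R(-1.19)|=0.1900 |R(-0.56)|=0.4400
Bisect:
  x_lo=-2.5053 |R|=1.5053  x_hi=-0.3124 |R|=0.6876
  mid=-1.40887 |R|=0.40887 →hi
  mid=-1.95708 |R|=0.95708 →hi
  mid=-2.23119 |R|=1.23119 →lo
  mid=-2.09414 |R|=1.09414 →lo
  mid=-2.02561 |R|=1.02561 →lo
  mid=-1.99135 |R|=0.99135 →hi
  mid=-2.00848 |R|=1.00848 →lo
  mid=-1.99991 |R|=0.99991 →hi
  ...
  [-2.00005,-1.99991] ⇒ x*=-2.0000
So |R|<1 on (-2.0000, 0).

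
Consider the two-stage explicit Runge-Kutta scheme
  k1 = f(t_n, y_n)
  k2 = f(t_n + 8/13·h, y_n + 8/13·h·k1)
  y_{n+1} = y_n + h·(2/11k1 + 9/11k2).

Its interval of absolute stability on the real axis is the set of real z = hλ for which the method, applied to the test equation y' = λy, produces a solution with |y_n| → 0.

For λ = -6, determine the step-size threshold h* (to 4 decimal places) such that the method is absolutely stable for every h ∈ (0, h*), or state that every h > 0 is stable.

Test eqn y'=λy, z=hλ:
  k1=λy_n ⇒ h·k1=z·y_n;  k2=λ(1+8/13z)y_n ⇒ h·k2=z(1+8/13z)y_n
  y_{n+1}/y_n = 1 + 2/11z + 9/11z(1+8/13z) = 1 + z + 72/143z²
  so R(z) = 1 + z + 72/143z².

Need |R(x)|<1, x<0.
x=-1.72: |R|=0.7695
R=1: x+72/143x²=0 ⇒ x=−143/72=-1.9861; min R=1−1/(4·72/143)=0.5035>−1
Confirm numerically:
  x=-1.936: |R|=0.95115 <1
  x=-1.882: |R|=0.90135 <1
  x=-1.650: |R|=0.72077 <1
  x=-1.600: |R|=0.68895 <1
  x=-2.233: |R|=1.27758 >1
  x=-2.201: |R|=1.23814 >1
Interval (-1.9861, 0).

(-1.9861,0); λ=-6 ⇒ h* = (143/72)/6 = 0.3310.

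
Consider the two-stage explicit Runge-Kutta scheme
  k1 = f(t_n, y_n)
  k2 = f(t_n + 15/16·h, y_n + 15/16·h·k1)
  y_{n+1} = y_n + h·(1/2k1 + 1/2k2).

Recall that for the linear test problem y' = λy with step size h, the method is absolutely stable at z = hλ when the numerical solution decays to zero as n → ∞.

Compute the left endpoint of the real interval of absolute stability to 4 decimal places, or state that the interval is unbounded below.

On y'=λy, z=hλ:
  k1=λy_n ⇒ h·k1=z·y_n;  k2=λ(1+15/16z)y_n ⇒ h·k2=z(1+15/16z)y_n
  y_{n+1}/y_n = 1 + 1/2z + 1/2z(1+15/16z) = 1 + z + 15/32z²
  Hence R(z) = 1 + z + 15/32z².

Need |R(x)|<1, x<0.
x=-1.07: |R|=0.4667
R=1: x+15/32x²=0 ⇒ x=−32/15=-2.1333; min R=1−1/(4·15/32)=0.4667>−1
Confirm numerically:
  x=-2.029: |R|=0.90077 <1
  x=-1.539: |R|=0.57124 <1
  x=-1.143: |R|=0.46940 <1
  x=-2.551: |R|=1.49944 >1
  x=-2.157: |R|=1.02393 >1
Stable set (-2.1333, 0).

left endpoint -2.1333.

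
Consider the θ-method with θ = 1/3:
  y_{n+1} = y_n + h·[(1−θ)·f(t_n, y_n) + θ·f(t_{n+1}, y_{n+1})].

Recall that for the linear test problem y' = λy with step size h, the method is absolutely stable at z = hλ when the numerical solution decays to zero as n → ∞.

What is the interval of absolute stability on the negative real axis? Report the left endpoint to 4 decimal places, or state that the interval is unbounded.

(-6.0000, 0).

Test eqn y'=λy, z=hλ:
  y_{n+1} = y_n + z·[2/3·y_n + 1/3·y_{n+1}] ⇒ (1 − 1/3z)y_{n+1} = (1 + 2/3z)y_n
  R(z) = (1 + 2/3z)/(1 − 1/3z).

Solve |R(x)|<1 on ℝ⁻.
x=-0.63: |R|=0.4793
R=−1: 1+2/3x = −1+1/3x ⇒ -1/3x=2 ⇒ x=2/(-1/3)=-6.0000
Confirm numerically:
  x=-5.886: |R|=0.98717 <1
  x=-4.842: |R|=0.85233 <1
  x=-4.684: |R|=0.82874 <1
  x=-3.845: |R|=0.68517 <1
  x=-6.065: |R|=1.00717 >1
  x=-6.048: |R|=1.00531 >1
Interval (-6.0000, 0).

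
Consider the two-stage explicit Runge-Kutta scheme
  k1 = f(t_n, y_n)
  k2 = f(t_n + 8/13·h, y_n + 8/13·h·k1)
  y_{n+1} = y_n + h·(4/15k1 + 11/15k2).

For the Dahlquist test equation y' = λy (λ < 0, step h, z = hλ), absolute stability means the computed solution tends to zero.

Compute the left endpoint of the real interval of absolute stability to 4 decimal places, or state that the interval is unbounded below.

On y'=λy, z=hλ:
  k1=λy_n ⇒ h·k1=z·y_n;  k2=λ(1+8/13z)y_n ⇒ h·k2=z(1+8/13z)y_n
  y_{n+1}/y_n = 1 + 4/15z + 11/15z(1+8/13z) = 1 + z + 88/195z²
  ⇒ R(z) = 1 + z + 88/195z².

Find x<0 with |R(x)|<1.
x=-0.4: |R|=0.6722
R=1: x+88/195x²=0 ⇒ x=−195/88=-2.2159; min R=1−1/(4·88/195)=0.4460>−1
Confirm numerically:
  x=-1.868: |R|=0.70671 <1
  x=-1.853: |R|=0.69653 <1
  x=-1.372: |R|=0.47749 <1
  x=-2.793: |R|=1.72738 >1
  x=-2.610: |R|=1.46418 >1
So |R|<1 on (-2.2159, 0).

z* = -2.2159.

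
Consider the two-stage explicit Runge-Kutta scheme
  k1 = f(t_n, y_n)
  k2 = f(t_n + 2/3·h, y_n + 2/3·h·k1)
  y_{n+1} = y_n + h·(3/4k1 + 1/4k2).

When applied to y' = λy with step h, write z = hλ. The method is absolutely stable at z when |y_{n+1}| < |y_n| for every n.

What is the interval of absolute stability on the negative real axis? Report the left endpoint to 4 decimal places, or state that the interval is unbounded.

(-6.0000, 0).

Test eqn y'=λy, z=hλ:
  k1=λy_n ⇒ h·k1=z·y_n;  k2=λ(1+2/3z)y_n ⇒ h·k2=z(1+2/3z)y_n
  y_{n+1}/y_n = 1 + 3/4z + 1/4z(1+2/3z) = 1 + z + 1/6z²
  R(z) = 1 + z + 1/6z².

Find x<0 with |R(x)|<1.
x=-0.33: |R|=0.6882
R=1: x+1/6x²=0 ⇒ x=−6=-6.0000; min R=1−1/(4·1/6)=-0.5000>−1
Confirm numerically:
  x=-5.658: |R|=0.67749 <1
  x=-5.510: |R|=0.55002 <1
  x=-4.636: |R|=0.05392 <1
  x=-6.571: |R|=1.62534 >1
  x=-6.072: |R|=1.07286 >1
  x=-6.055: |R|=1.05550 >1
So |R|<1 on (-6.0000, 0).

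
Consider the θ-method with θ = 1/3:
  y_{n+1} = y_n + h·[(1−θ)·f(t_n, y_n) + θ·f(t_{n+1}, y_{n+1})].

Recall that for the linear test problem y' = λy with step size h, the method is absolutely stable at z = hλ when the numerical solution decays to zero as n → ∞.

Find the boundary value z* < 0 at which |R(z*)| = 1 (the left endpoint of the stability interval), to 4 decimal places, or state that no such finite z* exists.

left endpoint -6.0000.

Test eqn y'=λy, z=hλ:
  y_{n+1} = y_n + z·[2/3·y_n + 1/3·y_{n+1}] ⇒ (1 − 1/3z)y_{n+1} = (1 + 2/3z)y_n
  so R(z) = (1 + 2/3z)/(1 − 1/3z).

Find x<0 with |R(x)|<1.
x=-1.15: |R|=0.1687
R=−1: 1+2/3x = −1+1/3x ⇒ -1/3x=2 ⇒ x=2/(-1/3)=-6.0000
Confirm numerically:
  x=-4.778: |R|=0.84289 <1
  x=-4.546: |R|=0.80732 <1
  x=-4.511: |R|=0.80176 <1
  x=-2.478: |R|=0.35706 <1
  x=-6.491: |R|=1.05173 >1
  x=-6.406: |R|=1.04316 >1
  x=-6.105: |R|=1.01153 >1
Stable set (-6.0000, 0).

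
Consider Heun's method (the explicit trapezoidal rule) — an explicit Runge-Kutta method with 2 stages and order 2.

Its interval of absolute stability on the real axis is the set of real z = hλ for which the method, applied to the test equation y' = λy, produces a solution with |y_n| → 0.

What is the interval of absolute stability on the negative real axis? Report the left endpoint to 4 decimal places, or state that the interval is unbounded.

(-2.0000, 0).

Test eqn y'=λy, z=hλ:
  order 2, 2-stage ⇒ R(z)=1+z+z^2/2
  (e.g. R(-0.3)=0.74500, |R|=0.74500)

Need |R(x)|<1, x<0.
x=-0.3: |R|=0.7450
|R(-1.92)|=0.9232 |R(-1.85)|=0.8613 |R(-1.44)|=0.5968
Bisect:
  x_lo=-2.6790 |R|=1.9094  x_hi=-0.2672 |R|=0.7685
  mid=-1.47306 |R|=0.61189 →hi
  mid=-2.07601 |R|=1.07890 →lo
  mid=-1.77454 |R|=0.79995 →hi
  mid=-1.92527 |R|=0.92806 →hi
  mid=-2.00064 |R|=1.00064 →lo
  mid=-1.96296 |R|=0.96364 →hi
  mid=-1.98180 |R|=0.98196 →hi
  mid=-1.99122 |R|=0.99126 →hi
  mid=-1.99593 |R|=0.99594 →hi
  ...
  [-2.00005,-1.99990] ⇒ x*=-2.0000
Interval (-2.0000, 0).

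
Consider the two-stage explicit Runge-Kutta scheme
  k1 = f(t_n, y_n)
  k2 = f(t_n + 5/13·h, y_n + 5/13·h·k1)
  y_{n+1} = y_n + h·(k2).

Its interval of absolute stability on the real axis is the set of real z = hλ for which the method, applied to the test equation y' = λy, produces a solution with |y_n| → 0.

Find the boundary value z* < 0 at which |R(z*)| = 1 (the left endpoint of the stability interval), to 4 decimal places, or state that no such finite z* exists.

Test eqn y'=λy, z=hλ:
  k1=λy_n ⇒ h·k1=z·y_n;  k2=λ(1+5/13z)y_n ⇒ h·k2=z(1+5/13z)y_n
  y_{n+1}/y_n = 1 + z(1+5/13z) = 1 + z + 5/13z²
  ⇒ R(z) = 1 + z + 5/13z².

Boundary: |R(x)|=1, x<0.
x=-0.59: |R|=0.5439
R=1: x+5/13x²=0 ⇒ x=−13/5=-2.6000; min R=1−1/(4·5/13)=0.3500>−1
Confirm numerically:
  x=-2.243: |R|=0.69202 <1
  x=-1.739: |R|=0.42412 <1
  x=-1.135: |R|=0.36047 <1
  x=-3.022: |R|=1.49049 >1
  x=-2.896: |R|=1.32970 >1
  x=-2.857: |R|=1.28240 >1
Stable set (-2.6000, 0).

left endpoint -2.6000.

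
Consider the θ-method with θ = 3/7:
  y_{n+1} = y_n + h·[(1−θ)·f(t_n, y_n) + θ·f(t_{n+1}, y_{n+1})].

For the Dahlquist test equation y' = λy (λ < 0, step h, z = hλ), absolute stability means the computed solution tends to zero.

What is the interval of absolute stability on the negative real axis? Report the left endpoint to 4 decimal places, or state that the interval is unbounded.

Set f=λy, z=hλ:
  y_{n+1} = y_n + z·[4/7·y_n + 3/7·y_{n+1}] ⇒ (1 − 3/7z)y_{n+1} = (1 + 4/7z)y_n
  ⇒ R(z) = (1 + 4/7z)/(1 − 3/7z).

Need |R(x)|<1, x<0.
x=-0.39: |R|=0.6659
R=−1: 1+4/7x = −1+3/7x ⇒ -1/7x=2 ⇒ x=2/(-1/7)=-14.0000
Confirm numerically:
  x=-11.067: |R|=0.92704 <1
  x=-8.876: |R|=0.84763 <1
  x=-8.448: |R|=0.82835 <1
  x=-8.323: |R|=0.82242 <1
  x=-14.250: |R|=1.00503 >1
  x=-14.193: |R|=1.00389 >1
  x=-14.062: |R|=1.00126 >1
Interval (-14.0000, 0).

z∈(-14.0000,0).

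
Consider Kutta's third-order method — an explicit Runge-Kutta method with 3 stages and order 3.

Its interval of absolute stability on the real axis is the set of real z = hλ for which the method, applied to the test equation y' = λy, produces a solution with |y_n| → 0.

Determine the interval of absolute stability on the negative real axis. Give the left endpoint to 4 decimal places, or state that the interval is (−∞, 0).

(-2.5127, 0).

On y'=λy, z=hλ:
  order 3, 3-stage ⇒ R(z)=1+z+z^2/2+z^3/6
  (e.g. R(-0.52)=0.59177, |R|=0.59177)

Need |R(x)|<1, x<0.
x=-0.52: |R|=0.5918
|R(-2.86)|=1.6691 |R(-1.8)|=0.1520 |R(-1.57)|=0.0175
Bisect:
  x_lo=-2.9645 |R|=1.9125  x_hi=-0.2607 |R|=0.7704
  mid=-1.61259 |R|=0.01127 →hi
  mid=-2.28855 |R|=0.66752 →hi
  mid=-2.62653 |R|=1.19713 →lo
  mid=-2.45754 |R|=0.91151 →hi
  mid=-2.54204 |R|=1.04881 →lo
  mid=-2.49979 |R|=0.97882 →hi
  mid=-2.52091 |R|=1.01348 →lo
  mid=-2.51035 |R|=0.99607 →hi
  ...
  [-2.51283,-2.51266] ⇒ x*=-2.5127
Stable set (-2.5127, 0).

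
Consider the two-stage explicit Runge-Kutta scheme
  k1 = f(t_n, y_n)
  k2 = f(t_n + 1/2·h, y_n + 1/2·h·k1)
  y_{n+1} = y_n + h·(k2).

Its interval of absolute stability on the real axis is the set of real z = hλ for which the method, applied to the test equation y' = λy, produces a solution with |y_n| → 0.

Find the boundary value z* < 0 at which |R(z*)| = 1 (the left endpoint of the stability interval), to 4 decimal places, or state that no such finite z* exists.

On y'=λy, z=hλ:
  k1=λy_n ⇒ h·k1=z·y_n;  k2=λ(1+1/2z)y_n ⇒ h·k2=z(1+1/2z)y_n
  y_{n+1}/y_n = 1 + z(1+1/2z) = 1 + z + 1/2z²
  so R(z) = 1 + z + 1/2z².

Need |R(x)|<1, x<0.
x=-0.53: |R|=0.6104
R=1: x+1/2x²=0 ⇒ x=−2=-2.0000; min R=1−1/(4·1/2)=0.5000>−1
Confirm numerically:
  x=-1.512: |R|=0.63107 <1
  x=-1.420: |R|=0.58820 <1
  x=-1.378: |R|=0.57144 <1
  x=-0.832: |R|=0.51411 <1
  x=-2.382: |R|=1.45496 >1
  x=-2.194: |R|=1.21282 >1
So |R|<1 on (-2.0000, 0).

z* = -2.0000.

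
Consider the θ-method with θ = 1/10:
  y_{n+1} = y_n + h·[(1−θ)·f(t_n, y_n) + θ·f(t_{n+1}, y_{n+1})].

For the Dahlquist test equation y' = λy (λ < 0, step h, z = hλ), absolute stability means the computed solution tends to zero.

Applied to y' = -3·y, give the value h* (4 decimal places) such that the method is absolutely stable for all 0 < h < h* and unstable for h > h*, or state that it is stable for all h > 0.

With y'=λy (z=hλ):
  y_{n+1} = y_n + z·[9/10·y_n + 1/10·y_{n+1}] ⇒ (1 − 1/10z)y_{n+1} = (1 + 9/10z)y_n
  so R(z) = (1 + 9/10z)/(1 − 1/10z).

Need |R(x)|<1, x<0.
x=-1.59: |R|=0.3719
R=−1: 1+9/10x = −1+1/10x ⇒ -4/5x=2 ⇒ x=2/(-4/5)=-2.5000
Confirm numerically:
  x=-1.907: |R|=0.60158 <1
  x=-1.602: |R|=0.38080 <1
  x=-1.441: |R|=0.25951 <1
  x=-1.005: |R|=0.08678 <1
  x=-2.865: |R|=1.22697 >1
  x=-2.597: |R|=1.06160 >1
Stable set (-2.5000, 0).

(-2.5000,0); λ=-3 ⇒ h* = (5/2)/3 = 0.8333.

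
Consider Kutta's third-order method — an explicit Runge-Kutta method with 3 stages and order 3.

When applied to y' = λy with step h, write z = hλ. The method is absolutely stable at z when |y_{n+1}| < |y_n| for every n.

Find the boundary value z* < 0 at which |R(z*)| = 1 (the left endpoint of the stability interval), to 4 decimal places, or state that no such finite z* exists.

left endpoint -2.5127.

Test eqn y'=λy, z=hλ:
  order 3, 3-stage ⇒ R(z)=1+z+z^2/2+z^3/6
  (e.g. R(-0.85)=0.40890, |R|=0.40890)

Find x<0 with |R(x)|<1.
x=-0.85: |R|=0.4089
|R(-2.68)|=1.2969 |R(-2.42)|=0.8539 |R(-1.44)|=0.0991
Bisect:
  x_lo=-2.8216 |R|=1.5849  x_hi=-0.3122 |R|=0.7315
  mid=-1.56691 |R|=0.01951 →hi
  mid=-2.19426 |R|=0.54768 →hi
  mid=-2.50793 |R|=0.99210 →hi
  mid=-2.66477 |R|=1.26802 →lo
  mid=-2.58635 |R|=1.12518 →lo
  mid=-2.54714 |R|=1.05745 →lo
  mid=-2.52753 |R|=1.02448 →lo
  mid=-2.51773 |R|=1.00822 →lo
  ...
  [-2.51283,-2.51268] ⇒ x*=-2.5127
Stable set (-2.5127, 0).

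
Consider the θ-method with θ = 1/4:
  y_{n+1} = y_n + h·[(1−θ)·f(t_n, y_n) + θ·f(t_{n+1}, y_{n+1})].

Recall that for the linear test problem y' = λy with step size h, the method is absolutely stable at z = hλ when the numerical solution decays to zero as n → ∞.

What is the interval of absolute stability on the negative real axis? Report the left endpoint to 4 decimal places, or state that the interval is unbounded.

z∈(-4.0000,0).

Set f=λy, z=hλ:
  y_{n+1} = y_n + z·[3/4·y_n + 1/4·y_{n+1}] ⇒ (1 − 1/4z)y_{n+1} = (1 + 3/4z)y_n
  so R(z) = (1 + 3/4z)/(1 − 1/4z).

Solve |R(x)|<1 on ℝ⁻.
x=-1.43: |R|=0.0534
R=−1: 1+3/4x = −1+1/4x ⇒ -1/2x=2 ⇒ x=2/(-1/2)=-4.0000
Confirm numerically:
  x=-3.595: |R|=0.89335 <1
  x=-2.273: |R|=0.44939 <1
  x=-2.008: |R|=0.33688 <1
  x=-1.779: |R|=0.23135 <1
  x=-4.587: |R|=1.13672 >1
  x=-4.549: |R|=1.12844 >1
  x=-4.326: |R|=1.07831 >1
Interval (-4.0000, 0).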